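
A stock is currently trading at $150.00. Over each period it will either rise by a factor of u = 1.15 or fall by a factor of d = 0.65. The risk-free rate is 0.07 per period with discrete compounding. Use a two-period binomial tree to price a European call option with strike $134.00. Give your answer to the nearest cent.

Risk-neutral probability p = (1 + 0.07 − 0.65)/(1.15 − 0.65) = 0.4200/0.5000 = 0.8400
Terminal stock prices: S_uu = 198.4, S_ud = 112.1, S_dd = 63.38
Terminal payoffs (S − K): max(64.37, 0) = 64.37, max(-21.88, 0) = 0, max(-70.62, 0) = 0
Node u (S = 172.5): V_u = 1/1.07·[0.8400·64.3750 + 0.1600·0.0000] = 50.5374
Node d (S = 97.5): V_d = 1/1.07·[0.8400·0.0000 + 0.1600·0.0000] = 0.0000
Node 0 (S = 150): V_0 = 1/1.07·[0.8400·50.5374 + 0.1600·0.0000] = 39.6742

$39.67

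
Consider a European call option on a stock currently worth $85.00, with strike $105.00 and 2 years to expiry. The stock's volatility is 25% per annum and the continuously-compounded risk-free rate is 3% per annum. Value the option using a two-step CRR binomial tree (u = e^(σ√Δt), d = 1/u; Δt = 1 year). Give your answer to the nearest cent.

$8.21

CRR parameters: u = e^(σ√Δt) = e^(0.25·√1) = 1.2840, d = 1/u = 0.7788
Per-period rate: rΔt = 0.03·1 = 0.03, so R = e^0.03 = 1.0305
Risk-neutral probability p = (e^0.03 − 0.7788)/(1.2840 − 0.7788) = 0.2517/0.5052 = 0.4981
Terminal stock prices: S_uu = 140.1, S_ud = 85, S_dd = 51.56
Terminal payoffs (S − K): max(35.14, 0) = 35.14, max(-20, 0) = 0, max(-53.44, 0) = 0
Node u (S = 109.1): V_u = e^(−0.03)·[0.4981·35.1413 + 0.5019·0.0000] = 16.9867
Node d (S = 66.2): V_d = e^(−0.03)·[0.4981·0.0000 + 0.5019·0.0000] = 0.0000
Node 0 (S = 85): V_0 = e^(−0.03)·[0.4981·16.9867 + 0.5019·0.0000] = 8.2110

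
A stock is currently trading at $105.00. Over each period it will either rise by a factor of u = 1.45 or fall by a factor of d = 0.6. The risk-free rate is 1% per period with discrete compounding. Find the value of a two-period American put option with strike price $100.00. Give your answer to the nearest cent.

$21.08

Risk-neutral probability p = (1 + 0.01 − 0.6)/(1.45 − 0.6) = 0.4100/0.8500 = 0.4824
Terminal stock prices: S_uu = 220.8, S_ud = 91.35, S_dd = 37.8
Terminal payoffs (K − S): max(-120.8, 0) = 0, max(8.65, 0) = 8.65, max(62.2, 0) = 62.2
Node u (S = 152.2): continuation = 1/1.01·[0.4824·0.0000 + 0.5176·8.6500] = 4.4333; exercise value = 0.0000 ≤ continuation, so V_u = 4.4333
Node d (S = 63): continuation = 1/1.01·[0.4824·8.6500 + 0.5176·62.2000] = 36.0099; exercise value = 37.0000 > continuation, so V_d = 37.0000 (exercise)
Node 0 (S = 105): continuation = 1/1.01·[0.4824·4.4333 + 0.5176·37.0000] = 21.0806; exercise value = 0.0000 ≤ continuation, so V_0 = 21.0806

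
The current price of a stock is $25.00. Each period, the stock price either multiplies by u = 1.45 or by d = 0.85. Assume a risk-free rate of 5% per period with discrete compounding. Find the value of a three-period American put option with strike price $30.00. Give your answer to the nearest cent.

Risk-neutral probability p = (1 + 0.05 − 0.85)/(1.45 − 0.85) = 0.2000/0.6000 = 0.3333
Terminal stock prices: S_uuu = 76.22, S_uud = 44.68, S_udd = 26.19, S_ddd = 15.35
Terminal payoffs (K − S): max(-46.22, 0) = 0, max(-14.68, 0) = 0, max(3.809, 0) = 3.809, max(14.65, 0) = 14.65
Node uu (S = 52.56): continuation = 1/1.05·[0.3333·0.0000 + 0.6667·0.0000] = 0.0000; exercise value = 0.0000 ≤ continuation, so V_uu = 0.0000
Node ud (S = 30.81): continuation = 1/1.05·[0.3333·0.0000 + 0.6667·3.8094] = 2.4187; exercise value = 0.0000 ≤ continuation, so V_ud = 2.4187
Node dd (S = 18.06): continuation = 1/1.05·[0.3333·3.8094 + 0.6667·14.6469] = 10.5089; exercise value = 11.9375 > continuation, so V_dd = 11.9375 (exercise)
Node u (S = 36.25): continuation = 1/1.05·[0.3333·0.0000 + 0.6667·2.4187] = 1.5357; exercise value = 0.0000 ≤ continuation, so V_u = 1.5357
Node d (S = 21.25): continuation = 1/1.05·[0.3333·2.4187 + 0.6667·11.9375] = 8.3472; exercise value = 8.7500 > continuation, so V_d = 8.7500 (exercise)
Node 0 (S = 25): continuation = 1/1.05·[0.3333·1.5357 + 0.6667·8.7500] = 6.0431; exercise value = 5.0000 ≤ continuation, so V_0 = 6.0431

$6.04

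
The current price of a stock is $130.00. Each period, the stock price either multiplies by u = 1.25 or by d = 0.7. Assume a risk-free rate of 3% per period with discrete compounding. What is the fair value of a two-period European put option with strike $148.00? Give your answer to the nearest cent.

Risk-neutral probability p = (1 + 0.03 − 0.7)/(1.25 − 0.7) = 0.3300/0.5500 = 0.6000
Terminal stock prices: S_uu = 203.1, S_ud = 113.7, S_dd = 63.7
Terminal payoffs (K − S): max(-55.12, 0) = 0, max(34.25, 0) = 34.25, max(84.3, 0) = 84.3
Node u (S = 162.5): V_u = 1/1.03·[0.6000·0.0000 + 0.4000·34.2500] = 13.3010
Node d (S = 91): V_d = 1/1.03·[0.6000·34.2500 + 0.4000·84.3000] = 52.6893
Node 0 (S = 130): V_0 = 1/1.03·[0.6000·13.3010 + 0.4000·52.6893] = 28.2100

$28.21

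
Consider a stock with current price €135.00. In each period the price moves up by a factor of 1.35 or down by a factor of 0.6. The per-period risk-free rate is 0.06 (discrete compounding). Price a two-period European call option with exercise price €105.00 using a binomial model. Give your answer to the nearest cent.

Risk-neutral probability p = (1 + 0.06 − 0.6)/(1.35 − 0.6) = 0.4600/0.7500 = 0.6133
Terminal stock prices: S_uu = 246, S_ud = 109.3, S_dd = 48.6
Terminal payoffs (S − K): max(141, 0) = 141, max(4.35, 0) = 4.35, max(-56.4, 0) = 0
Node u (S = 182.2): V_u = 1/1.06·[0.6133·141.0375 + 0.3867·4.3500] = 83.1934
Node d (S = 81): V_d = 1/1.06·[0.6133·4.3500 + 0.3867·0.0000] = 2.5170
Node 0 (S = 135): V_0 = 1/1.06·[0.6133·83.1934 + 0.3867·2.5170] = 49.0552

€49.06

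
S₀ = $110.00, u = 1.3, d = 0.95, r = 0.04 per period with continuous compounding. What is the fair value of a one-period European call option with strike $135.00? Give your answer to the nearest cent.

$1.99

Risk-neutral probability p = (e^0.04 − 0.95)/(1.3 − 0.95) = 0.0908/0.3500 = 0.2595
Terminal stock prices: S_u = 143, S_d = 104.5
Terminal payoffs (S − K): max(8, 0) = 8, max(-30.5, 0) = 0
Node 0 (S = 110): V_0 = e^(−0.04)·[0.2595·8.0000 + 0.7405·0.0000] = 1.9943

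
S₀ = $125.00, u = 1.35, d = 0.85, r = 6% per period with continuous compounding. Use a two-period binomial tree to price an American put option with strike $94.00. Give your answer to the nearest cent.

Risk-neutral probability p = (e^0.06 − 0.85)/(1.35 − 0.85) = 0.2118/0.5000 = 0.4237
Terminal stock prices: S_uu = 227.8, S_ud = 143.4, S_dd = 90.31
Terminal payoffs (K − S): max(-133.8, 0) = 0, max(-49.44, 0) = 0, max(3.688, 0) = 3.688
Node u (S = 168.8): continuation = e^(−0.06)·[0.4237·0.0000 + 0.5763·0.0000] = 0.0000; exercise value = 0.0000 ≤ continuation, so V_u = 0.0000
Node d (S = 106.2): continuation = e^(−0.06)·[0.4237·0.0000 + 0.5763·3.6875] = 2.0014; exercise value = 0.0000 ≤ continuation, so V_d = 2.0014
Node 0 (S = 125): continuation = e^(−0.06)·[0.4237·0.0000 + 0.5763·2.0014] = 1.0863; exercise value = 0.0000 ≤ continuation, so V_0 = 1.0863

$1.09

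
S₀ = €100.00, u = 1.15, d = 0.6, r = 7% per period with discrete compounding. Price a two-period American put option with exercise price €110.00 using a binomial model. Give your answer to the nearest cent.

€11.25

Risk-neutral probability p = (1 + 0.07 − 0.6)/(1.15 − 0.6) = 0.4700/0.5500 = 0.8545
Terminal stock prices: S_uu = 132.2, S_ud = 69, S_dd = 36
Terminal payoffs (K − S): max(-22.25, 0) = 0, max(41, 0) = 41, max(74, 0) = 74
Node u (S = 115): continuation = 1/1.07·[0.8545·0.0000 + 0.1455·41.0000] = 5.5735; exercise value = 0.0000 ≤ continuation, so V_u = 5.5735
Node d (S = 60): continuation = 1/1.07·[0.8545·41.0000 + 0.1455·74.0000] = 42.8037; exercise value = 50.0000 > continuation, so V_d = 50.0000 (exercise)
Node 0 (S = 100): continuation = 1/1.07·[0.8545·5.5735 + 0.1455·50.0000] = 11.2482; exercise value = 10.0000 ≤ continuation, so V_0 = 11.2482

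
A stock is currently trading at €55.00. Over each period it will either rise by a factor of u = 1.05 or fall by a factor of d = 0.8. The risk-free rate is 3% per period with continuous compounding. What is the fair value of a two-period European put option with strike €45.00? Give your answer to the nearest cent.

€0.06

Risk-neutral probability p = (e^0.03 − 0.8)/(1.05 − 0.8) = 0.2305/0.2500 = 0.9218
Terminal stock prices: S_uu = 60.64, S_ud = 46.2, S_dd = 35.2
Terminal payoffs (K − S): max(-15.64, 0) = 0, max(-1.2, 0) = 0, max(9.8, 0) = 9.8
Node u (S = 57.75): V_u = e^(−0.03)·[0.9218·0.0000 + 0.0782·0.0000] = 0.0000
Node d (S = 44): V_d = e^(−0.03)·[0.9218·0.0000 + 0.0782·9.8000] = 0.7435
Node 0 (S = 55): V_0 = e^(−0.03)·[0.9218·0.0000 + 0.0782·0.7435] = 0.0564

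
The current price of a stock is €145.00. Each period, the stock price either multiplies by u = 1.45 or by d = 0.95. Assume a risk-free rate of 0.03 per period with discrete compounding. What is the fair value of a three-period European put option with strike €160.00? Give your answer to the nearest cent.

Risk-neutral probability p = (1 + 0.03 − 0.95)/(1.45 − 0.95) = 0.0800/0.5000 = 0.1600
Terminal stock prices: S_uuu = 442.1, S_uud = 289.6, S_udd = 189.8, S_ddd = 124.3
Terminal payoffs (K − S): max(-282.1, 0) = 0, max(-129.6, 0) = 0, max(-29.75, 0) = 0, max(35.68, 0) = 35.68
Node uu (S = 304.9): V_uu = 1/1.03·[0.1600·0.0000 + 0.8400·0.0000] = 0.0000
Node ud (S = 199.7): V_ud = 1/1.03·[0.1600·0.0000 + 0.8400·0.0000] = 0.0000
Node dd (S = 130.9): V_dd = 1/1.03·[0.1600·0.0000 + 0.8400·35.6806] = 29.0988
Node u (S = 210.2): V_u = 1/1.03·[0.1600·0.0000 + 0.8400·0.0000] = 0.0000
Node d (S = 137.8): V_d = 1/1.03·[0.1600·0.0000 + 0.8400·29.0988] = 23.7310
Node 0 (S = 145): V_0 = 1/1.03·[0.1600·0.0000 + 0.8400·23.7310] = 19.3535

€19.35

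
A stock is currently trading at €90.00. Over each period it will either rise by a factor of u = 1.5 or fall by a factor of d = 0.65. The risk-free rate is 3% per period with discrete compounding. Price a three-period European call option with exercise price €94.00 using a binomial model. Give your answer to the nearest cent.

€28.57

Risk-neutral probability p = (1 + 0.03 − 0.65)/(1.5 − 0.65) = 0.3800/0.8500 = 0.4471
Terminal stock prices: S_uuu = 303.8, S_uud = 131.6, S_udd = 57.04, S_ddd = 24.72
Terminal payoffs (S − K): max(209.8, 0) = 209.8, max(37.62, 0) = 37.62, max(-36.96, 0) = 0, max(-69.28, 0) = 0
Node uu (S = 202.5): V_uu = 1/1.03·[0.4471·209.7500 + 0.5529·37.6250] = 111.2379
Node ud (S = 87.75): V_ud = 1/1.03·[0.4471·37.6250 + 0.5529·0.0000] = 16.3307
Node dd (S = 38.03): V_dd = 1/1.03·[0.4471·0.0000 + 0.5529·0.0000] = 0.0000
Node u (S = 135): V_u = 1/1.03·[0.4471·111.2379 + 0.5529·16.3307] = 57.0483
Node d (S = 58.5): V_d = 1/1.03·[0.4471·16.3307 + 0.5529·0.0000] = 7.0881
Node 0 (S = 90): V_0 = 1/1.03·[0.4471·57.0483 + 0.5529·7.0881] = 28.5663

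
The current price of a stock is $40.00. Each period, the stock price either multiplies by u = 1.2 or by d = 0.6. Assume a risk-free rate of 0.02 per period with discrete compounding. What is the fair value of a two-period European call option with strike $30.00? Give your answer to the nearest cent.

Risk-neutral probability p = (1 + 0.02 − 0.6)/(1.2 − 0.6) = 0.4200/0.6000 = 0.7000
Terminal stock prices: S_uu = 57.6, S_ud = 28.8, S_dd = 14.4
Terminal payoffs (S − K): max(27.6, 0) = 27.6, max(-1.2, 0) = 0, max(-15.6, 0) = 0
Node u (S = 48): V_u = 1/1.02·[0.7000·27.6000 + 0.3000·0.0000] = 18.9412
Node d (S = 24): V_d = 1/1.02·[0.7000·0.0000 + 0.3000·0.0000] = 0.0000
Node 0 (S = 40): V_0 = 1/1.02·[0.7000·18.9412 + 0.3000·0.0000] = 12.9988

$13.00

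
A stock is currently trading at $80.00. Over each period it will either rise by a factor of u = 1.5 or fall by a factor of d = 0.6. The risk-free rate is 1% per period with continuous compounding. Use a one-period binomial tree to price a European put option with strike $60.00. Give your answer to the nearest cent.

Risk-neutral probability p = (e^0.01 − 0.6)/(1.5 − 0.6) = 0.4101/0.9000 = 0.4556
Terminal stock prices: S_u = 120, S_d = 48
Terminal payoffs (K − S): max(-60, 0) = 0, max(12, 0) = 12
Node 0 (S = 80): V_0 = e^(−0.01)·[0.4556·0.0000 + 0.5444·12.0000] = 6.4677

$6.47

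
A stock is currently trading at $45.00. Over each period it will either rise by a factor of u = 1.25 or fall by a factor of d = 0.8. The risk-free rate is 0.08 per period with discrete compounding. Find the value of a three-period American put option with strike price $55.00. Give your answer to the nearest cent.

$10.00

Risk-neutral probability p = (1 + 0.08 − 0.8)/(1.25 − 0.8) = 0.2800/0.4500 = 0.6222
Terminal stock prices: S_uuu = 87.89, S_uud = 56.25, S_udd = 36, S_ddd = 23.04
Terminal payoffs (K − S): max(-32.89, 0) = 0, max(-1.25, 0) = 0, max(19, 0) = 19, max(31.96, 0) = 31.96
Node uu (S = 70.31): continuation = 1/1.08·[0.6222·0.0000 + 0.3778·0.0000] = 0.0000; exercise value = 0.0000 ≤ continuation, so V_uu = 0.0000
Node ud (S = 45): continuation = 1/1.08·[0.6222·0.0000 + 0.3778·19.0000] = 6.6461; exercise value = 10.0000 > continuation, so V_ud = 10.0000 (exercise)
Node dd (S = 28.8): continuation = 1/1.08·[0.6222·19.0000 + 0.3778·31.9600] = 22.1259; exercise value = 26.2000 > continuation, so V_dd = 26.2000 (exercise)
Node u (S = 56.25): continuation = 1/1.08·[0.6222·0.0000 + 0.3778·10.0000] = 3.4979; exercise value = 0.0000 ≤ continuation, so V_u = 3.4979
Node d (S = 36): continuation = 1/1.08·[0.6222·10.0000 + 0.3778·26.2000] = 14.9259; exercise value = 19.0000 > continuation, so V_d = 19.0000 (exercise)
Node 0 (S = 45): continuation = 1/1.08·[0.6222·3.4979 + 0.3778·19.0000] = 8.6614; exercise value = 10.0000 > continuation, so V_0 = 10.0000 (exercise)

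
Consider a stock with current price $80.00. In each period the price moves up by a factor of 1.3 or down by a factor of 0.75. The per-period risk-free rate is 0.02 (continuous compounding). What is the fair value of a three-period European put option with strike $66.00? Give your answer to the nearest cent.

$6.69

Risk-neutral probability p = (e^0.02 − 0.75)/(1.3 − 0.75) = 0.2702/0.5500 = 0.4913
Terminal stock prices: S_uuu = 175.8, S_uud = 101.4, S_udd = 58.5, S_ddd = 33.75
Terminal payoffs (K − S): max(-109.8, 0) = 0, max(-35.4, 0) = 0, max(7.5, 0) = 7.5, max(32.25, 0) = 32.25
Node uu (S = 135.2): V_uu = e^(−0.02)·[0.4913·0.0000 + 0.5087·0.0000] = 0.0000
Node ud (S = 78): V_ud = e^(−0.02)·[0.4913·0.0000 + 0.5087·7.5000] = 3.7399
Node dd (S = 45): V_dd = e^(−0.02)·[0.4913·7.5000 + 0.5087·32.2500] = 19.6931
Node u (S = 104): V_u = e^(−0.02)·[0.4913·0.0000 + 0.5087·3.7399] = 1.8649
Node d (S = 60): V_d = e^(−0.02)·[0.4913·3.7399 + 0.5087·19.6931] = 11.6209
Node 0 (S = 80): V_0 = e^(−0.02)·[0.4913·1.8649 + 0.5087·11.6209] = 6.6928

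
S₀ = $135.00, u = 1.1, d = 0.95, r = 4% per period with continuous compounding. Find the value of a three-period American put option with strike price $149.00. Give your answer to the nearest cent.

Risk-neutral probability p = (e^0.04 − 0.95)/(1.1 − 0.95) = 0.0908/0.1500 = 0.6054
Terminal stock prices: S_uuu = 179.7, S_uud = 155.2, S_udd = 134, S_ddd = 115.7
Terminal payoffs (K − S): max(-30.69, 0) = 0, max(-6.183, 0) = 0, max(14.98, 0) = 14.98, max(33.25, 0) = 33.25
Node uu (S = 163.4): continuation = e^(−0.04)·[0.6054·0.0000 + 0.3946·0.0000] = 0.0000; exercise value = 0.0000 ≤ continuation, so V_uu = 0.0000
Node ud (S = 141.1): continuation = e^(−0.04)·[0.6054·0.0000 + 0.3946·14.9787] = 5.6788; exercise value = 7.9250 > continuation, so V_ud = 7.9250 (exercise)
Node dd (S = 121.8): continuation = e^(−0.04)·[0.6054·14.9787 + 0.3946·33.2544] = 21.3201; exercise value = 27.1625 > continuation, so V_dd = 27.1625 (exercise)
Node u (S = 148.5): continuation = e^(−0.04)·[0.6054·0.0000 + 0.3946·7.9250] = 3.0045; exercise value = 0.5000 ≤ continuation, so V_u = 3.0045
Node d (S = 128.2): continuation = e^(−0.04)·[0.6054·7.9250 + 0.3946·27.1625] = 14.9076; exercise value = 20.7500 > continuation, so V_d = 20.7500 (exercise)
Node 0 (S = 135): continuation = e^(−0.04)·[0.6054·3.0045 + 0.3946·20.7500] = 9.6144; exercise value = 14.0000 > continuation, so V_0 = 14.0000 (exercise)

$14.00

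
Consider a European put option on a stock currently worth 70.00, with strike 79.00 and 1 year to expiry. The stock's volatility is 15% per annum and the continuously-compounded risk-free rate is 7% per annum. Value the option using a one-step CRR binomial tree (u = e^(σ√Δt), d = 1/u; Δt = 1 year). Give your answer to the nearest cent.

CRR parameters: u = e^(σ√Δt) = e^(0.15·√1) = 1.1618, d = 1/u = 0.8607
Per-period rate: rΔt = 0.07·1 = 0.07, so R = e^0.07 = 1.0725
Risk-neutral probability p = (e^0.07 − 0.8607)/(1.1618 − 0.8607) = 0.2118/0.3011 = 0.7034
Terminal stock prices: S_u = 81.33, S_d = 60.25
Terminal payoffs (K − S): max(-2.328, 0) = 0, max(18.75, 0) = 18.75
Node 0 (S = 70): V_0 = e^(−0.07)·[0.7034·0.0000 + 0.2966·18.7504] = 5.1861

5.19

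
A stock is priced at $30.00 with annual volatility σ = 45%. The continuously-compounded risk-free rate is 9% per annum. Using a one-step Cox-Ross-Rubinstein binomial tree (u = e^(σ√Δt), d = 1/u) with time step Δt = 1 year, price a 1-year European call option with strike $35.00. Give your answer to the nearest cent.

CRR parameters: u = e^(σ√Δt) = e^(0.45·√1) = 1.5683, d = 1/u = 0.6376
Per-period rate: rΔt = 0.09·1 = 0.09, so R = e^0.09 = 1.0942
Risk-neutral probability p = (e^0.09 − 0.6376)/(1.5683 − 0.6376) = 0.4565/0.9307 = 0.4905
Terminal stock prices: S_u = 47.05, S_d = 19.13
Terminal payoffs (S − K): max(12.05, 0) = 12.05, max(-15.87, 0) = 0
Node 0 (S = 30): V_0 = e^(−0.09)·[0.4905·12.0494 + 0.5095·0.0000] = 5.4021

$5.40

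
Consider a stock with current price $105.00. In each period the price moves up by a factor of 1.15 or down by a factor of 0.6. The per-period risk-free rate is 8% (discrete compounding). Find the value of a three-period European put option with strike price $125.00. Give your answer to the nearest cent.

Risk-neutral probability p = (1 + 0.08 − 0.6)/(1.15 − 0.6) = 0.4800/0.5500 = 0.8727
Terminal stock prices: S_uuu = 159.7, S_uud = 83.32, S_udd = 43.47, S_ddd = 22.68
Terminal payoffs (K − S): max(-34.69, 0) = 0, max(41.68, 0) = 41.68, max(81.53, 0) = 81.53, max(102.3, 0) = 102.3
Node uu (S = 138.9): V_uu = 1/1.08·[0.8727·0.0000 + 0.1273·41.6825] = 4.9121
Node ud (S = 72.45): V_ud = 1/1.08·[0.8727·41.6825 + 0.1273·81.5300] = 43.2907
Node dd (S = 37.8): V_dd = 1/1.08·[0.8727·81.5300 + 0.1273·102.3200] = 77.9407
Node u (S = 120.7): V_u = 1/1.08·[0.8727·4.9121 + 0.1273·43.2907] = 9.0710
Node d (S = 63): V_d = 1/1.08·[0.8727·43.2907 + 0.1273·77.9407] = 44.1674
Node 0 (S = 105): V_0 = 1/1.08·[0.8727·9.0710 + 0.1273·44.1674] = 12.5350

$12.53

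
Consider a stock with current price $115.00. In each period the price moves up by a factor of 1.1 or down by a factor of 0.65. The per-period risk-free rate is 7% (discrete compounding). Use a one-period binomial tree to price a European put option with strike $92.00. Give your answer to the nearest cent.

$1.07

Risk-neutral probability p = (1 + 0.07 − 0.65)/(1.1 − 0.65) = 0.4200/0.4500 = 0.9333
Terminal stock prices: S_u = 126.5, S_d = 74.75
Terminal payoffs (K − S): max(-34.5, 0) = 0, max(17.25, 0) = 17.25
Node 0 (S = 115): V_0 = 1/1.07·[0.9333·0.0000 + 0.0667·17.2500] = 1.0748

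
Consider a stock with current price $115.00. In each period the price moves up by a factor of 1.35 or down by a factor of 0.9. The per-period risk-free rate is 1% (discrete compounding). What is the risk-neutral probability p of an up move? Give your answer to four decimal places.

Risk-neutral probability p = (1 + 0.01 − 0.9)/(1.35 − 0.9) = 0.1100/0.4500 = 0.2444

p = 0.2444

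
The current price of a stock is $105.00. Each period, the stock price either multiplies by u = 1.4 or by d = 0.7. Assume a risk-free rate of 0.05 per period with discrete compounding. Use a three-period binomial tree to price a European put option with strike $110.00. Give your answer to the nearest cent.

$20.29

Risk-neutral probability p = (1 + 0.05 − 0.7)/(1.4 − 0.7) = 0.3500/0.7000 = 0.5000
Terminal stock prices: S_uuu = 288.1, S_uud = 144.1, S_udd = 72.03, S_ddd = 36.01
Terminal payoffs (K − S): max(-178.1, 0) = 0, max(-34.06, 0) = 0, max(37.97, 0) = 37.97, max(73.99, 0) = 73.99
Node uu (S = 205.8): V_uu = 1/1.05·[0.5000·0.0000 + 0.5000·0.0000] = 0.0000
Node ud (S = 102.9): V_ud = 1/1.05·[0.5000·0.0000 + 0.5000·37.9700] = 18.0810
Node dd (S = 51.45): V_dd = 1/1.05·[0.5000·37.9700 + 0.5000·73.9850] = 53.3119
Node u (S = 147): V_u = 1/1.05·[0.5000·0.0000 + 0.5000·18.0810] = 8.6100
Node d (S = 73.5): V_d = 1/1.05·[0.5000·18.0810 + 0.5000·53.3119] = 33.9966
Node 0 (S = 105): V_0 = 1/1.05·[0.5000·8.6100 + 0.5000·33.9966] = 20.2888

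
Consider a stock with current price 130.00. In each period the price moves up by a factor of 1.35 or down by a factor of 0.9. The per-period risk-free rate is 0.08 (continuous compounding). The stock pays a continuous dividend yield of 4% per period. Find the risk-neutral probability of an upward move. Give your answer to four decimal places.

p = 0.3129

Per-period risk-free factor R = e^0.08 = 1.0833; dividend-adjusted growth = e^(0.08−0.04) = 1.0408.
Risk-neutral probability p = (1.0408 − 0.9)/(1.35 − 0.9) = 0.1408/0.4500 = 0.3129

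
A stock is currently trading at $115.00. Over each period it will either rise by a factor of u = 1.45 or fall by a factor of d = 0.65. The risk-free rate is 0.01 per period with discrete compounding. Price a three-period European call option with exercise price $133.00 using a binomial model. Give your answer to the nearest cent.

Risk-neutral probability p = (1 + 0.01 − 0.65)/(1.45 − 0.65) = 0.3600/0.8000 = 0.4500
Terminal stock prices: S_uuu = 350.6, S_uud = 157.2, S_udd = 70.45, S_ddd = 31.58
Terminal payoffs (S − K): max(217.6, 0) = 217.6, max(24.16, 0) = 24.16, max(-62.55, 0) = 0, max(-101.4, 0) = 0
Node uu (S = 241.8): V_uu = 1/1.01·[0.4500·217.5919 + 0.5500·24.1619] = 110.1043
Node ud (S = 108.4): V_ud = 1/1.01·[0.4500·24.1619 + 0.5500·0.0000] = 10.7652
Node dd (S = 48.59): V_dd = 1/1.01·[0.4500·0.0000 + 0.5500·0.0000] = 0.0000
Node u (S = 166.8): V_u = 1/1.01·[0.4500·110.1043 + 0.5500·10.7652] = 54.9186
Node d (S = 74.75): V_d = 1/1.01·[0.4500·10.7652 + 0.5500·0.0000] = 4.7964
Node 0 (S = 115): V_0 = 1/1.01·[0.4500·54.9186 + 0.5500·4.7964] = 27.0806

$27.08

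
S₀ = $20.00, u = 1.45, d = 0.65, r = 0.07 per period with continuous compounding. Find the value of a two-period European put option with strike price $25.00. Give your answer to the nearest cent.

$5.87

Risk-neutral probability p = (e^0.07 − 0.65)/(1.45 − 0.65) = 0.4225/0.8000 = 0.5281
Terminal stock prices: S_uu = 42.05, S_ud = 18.85, S_dd = 8.45
Terminal payoffs (K − S): max(-17.05, 0) = 0, max(6.15, 0) = 6.15, max(16.55, 0) = 16.55
Node u (S = 29): V_u = e^(−0.07)·[0.5281·0.0000 + 0.4719·6.1500] = 2.7058
Node d (S = 13): V_d = e^(−0.07)·[0.5281·6.1500 + 0.4719·16.5500] = 10.3098
Node 0 (S = 20): V_0 = e^(−0.07)·[0.5281·2.7058 + 0.4719·10.3098] = 5.8684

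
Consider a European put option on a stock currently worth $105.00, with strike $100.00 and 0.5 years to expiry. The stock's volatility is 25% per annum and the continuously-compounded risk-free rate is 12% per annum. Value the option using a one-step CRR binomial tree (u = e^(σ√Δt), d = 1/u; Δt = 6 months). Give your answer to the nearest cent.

$4.19

CRR parameters: u = e^(σ√Δt) = e^(0.25·√0.5) = 1.1934, d = 1/u = 0.8380
Per-period rate: rΔt = 0.12·0.5 = 0.06, so R = e^0.06 = 1.0618
Risk-neutral probability p = (e^0.06 − 0.8380)/(1.1934 − 0.8380) = 0.2239/0.3554 = 0.6299
Terminal stock prices: S_u = 125.3, S_d = 87.99
Terminal payoffs (K − S): max(-25.3, 0) = 0, max(12.01, 0) = 12.01
Node 0 (S = 105): V_0 = e^(−0.06)·[0.6299·0.0000 + 0.3701·12.0135] = 4.1871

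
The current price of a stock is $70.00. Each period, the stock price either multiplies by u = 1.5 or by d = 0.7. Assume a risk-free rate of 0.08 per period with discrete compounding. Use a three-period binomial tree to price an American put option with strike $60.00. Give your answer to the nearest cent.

Risk-neutral probability p = (1 + 0.08 − 0.7)/(1.5 − 0.7) = 0.3800/0.8000 = 0.4750
Terminal stock prices: S_uuu = 236.2, S_uud = 110.2, S_udd = 51.45, S_ddd = 24.01
Terminal payoffs (K − S): max(-176.2, 0) = 0, max(-50.25, 0) = 0, max(8.55, 0) = 8.55, max(35.99, 0) = 35.99
Node uu (S = 157.5): continuation = 1/1.08·[0.4750·0.0000 + 0.5250·0.0000] = 0.0000; exercise value = 0.0000 ≤ continuation, so V_uu = 0.0000
Node ud (S = 73.5): continuation = 1/1.08·[0.4750·0.0000 + 0.5250·8.5500] = 4.1563; exercise value = 0.0000 ≤ continuation, so V_ud = 4.1563
Node dd (S = 34.3): continuation = 1/1.08·[0.4750·8.5500 + 0.5250·35.9900] = 21.2556; exercise value = 25.7000 > continuation, so V_dd = 25.7000 (exercise)
Node u (S = 105): continuation = 1/1.08·[0.4750·0.0000 + 0.5250·4.1563] = 2.0204; exercise value = 0.0000 ≤ continuation, so V_u = 2.0204
Node d (S = 49): continuation = 1/1.08·[0.4750·4.1563 + 0.5250·25.7000] = 14.3210; exercise value = 11.0000 ≤ continuation, so V_d = 14.3210
Node 0 (S = 70): continuation = 1/1.08·[0.4750·2.0204 + 0.5250·14.3210] = 7.8502; exercise value = 0.0000 ≤ continuation, so V_0 = 7.8502

$7.85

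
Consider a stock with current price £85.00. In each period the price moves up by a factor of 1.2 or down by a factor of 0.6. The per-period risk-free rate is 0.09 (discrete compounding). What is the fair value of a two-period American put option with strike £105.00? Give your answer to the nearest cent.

£20.00

Risk-neutral probability p = (1 + 0.09 − 0.6)/(1.2 − 0.6) = 0.4900/0.6000 = 0.8167
Terminal stock prices: S_uu = 122.4, S_ud = 61.2, S_dd = 30.6
Terminal payoffs (K − S): max(-17.4, 0) = 0, max(43.8, 0) = 43.8, max(74.4, 0) = 74.4
Node u (S = 102): continuation = 1/1.09·[0.8167·0.0000 + 0.1833·43.8000] = 7.3670; exercise value = 3.0000 ≤ continuation, so V_u = 7.3670
Node d (S = 51): continuation = 1/1.09·[0.8167·43.8000 + 0.1833·74.4000] = 45.3303; exercise value = 54.0000 > continuation, so V_d = 54.0000 (exercise)
Node 0 (S = 85): continuation = 1/1.09·[0.8167·7.3670 + 0.1833·54.0000] = 14.6022; exercise value = 20.0000 > continuation, so V_0 = 20.0000 (exercise)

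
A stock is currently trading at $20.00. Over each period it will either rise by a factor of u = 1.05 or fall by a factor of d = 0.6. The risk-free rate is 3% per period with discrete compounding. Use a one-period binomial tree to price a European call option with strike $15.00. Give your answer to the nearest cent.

Risk-neutral probability p = (1 + 0.03 − 0.6)/(1.05 − 0.6) = 0.4300/0.4500 = 0.9556
Terminal stock prices: S_u = 21, S_d = 12
Terminal payoffs (S − K): max(6, 0) = 6, max(-3, 0) = 0
Node 0 (S = 20): V_0 = 1/1.03·[0.9556·6.0000 + 0.0444·0.0000] = 5.5663

$5.57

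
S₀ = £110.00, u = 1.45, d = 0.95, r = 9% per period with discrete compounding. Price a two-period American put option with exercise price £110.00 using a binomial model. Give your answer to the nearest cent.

£4.68

Risk-neutral probability p = (1 + 0.09 − 0.95)/(1.45 − 0.95) = 0.1400/0.5000 = 0.2800
Terminal stock prices: S_uu = 231.3, S_ud = 151.5, S_dd = 99.27
Terminal payoffs (K − S): max(-121.3, 0) = 0, max(-41.53, 0) = 0, max(10.73, 0) = 10.73
Node u (S = 159.5): continuation = 1/1.09·[0.2800·0.0000 + 0.7200·0.0000] = 0.0000; exercise value = 0.0000 ≤ continuation, so V_u = 0.0000
Node d (S = 104.5): continuation = 1/1.09·[0.2800·0.0000 + 0.7200·10.7250] = 7.0844; exercise value = 5.5000 ≤ continuation, so V_d = 7.0844
Node 0 (S = 110): continuation = 1/1.09·[0.2800·0.0000 + 0.7200·7.0844] = 4.6796; exercise value = 0.0000 ≤ continuation, so V_0 = 4.6796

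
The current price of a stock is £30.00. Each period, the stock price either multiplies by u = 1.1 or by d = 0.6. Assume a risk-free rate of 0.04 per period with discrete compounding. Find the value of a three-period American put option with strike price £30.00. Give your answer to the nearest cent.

Risk-neutral probability p = (1 + 0.04 − 0.6)/(1.1 − 0.6) = 0.4400/0.5000 = 0.8800
Terminal stock prices: S_uuu = 39.93, S_uud = 21.78, S_udd = 11.88, S_ddd = 6.48
Terminal payoffs (K − S): max(-9.93, 0) = 0, max(8.22, 0) = 8.22, max(18.12, 0) = 18.12, max(23.52, 0) = 23.52
Node uu (S = 36.3): continuation = 1/1.04·[0.8800·0.0000 + 0.1200·8.2200] = 0.9485; exercise value = 0.0000 ≤ continuation, so V_uu = 0.9485
Node ud (S = 19.8): continuation = 1/1.04·[0.8800·8.2200 + 0.1200·18.1200] = 9.0462; exercise value = 10.2000 > continuation, so V_ud = 10.2000 (exercise)
Node dd (S = 10.8): continuation = 1/1.04·[0.8800·18.1200 + 0.1200·23.5200] = 18.0462; exercise value = 19.2000 > continuation, so V_dd = 19.2000 (exercise)
Node u (S = 33): continuation = 1/1.04·[0.8800·0.9485 + 0.1200·10.2000] = 1.9795; exercise value = 0.0000 ≤ continuation, so V_u = 1.9795
Node d (S = 18): continuation = 1/1.04·[0.8800·10.2000 + 0.1200·19.2000] = 10.8462; exercise value = 12.0000 > continuation, so V_d = 12.0000 (exercise)
Node 0 (S = 30): continuation = 1/1.04·[0.8800·1.9795 + 0.1200·12.0000] = 3.0595; exercise value = 0.0000 ≤ continuation, so V_0 = 3.0595

£3.06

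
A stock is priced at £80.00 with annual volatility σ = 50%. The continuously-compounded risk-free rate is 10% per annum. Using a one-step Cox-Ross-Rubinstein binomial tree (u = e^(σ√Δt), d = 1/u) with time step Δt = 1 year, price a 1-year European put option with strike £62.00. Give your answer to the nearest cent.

£6.36

CRR parameters: u = e^(σ√Δt) = e^(0.5·√1) = 1.6487, d = 1/u = 0.6065
Per-period rate: rΔt = 0.1·1 = 0.1, so R = e^0.1 = 1.1052
Risk-neutral probability p = (e^0.1 − 0.6065)/(1.6487 − 0.6065) = 0.4986/1.0422 = 0.4785
Terminal stock prices: S_u = 131.9, S_d = 48.52
Terminal payoffs (K − S): max(-69.9, 0) = 0, max(13.48, 0) = 13.48
Node 0 (S = 80): V_0 = e^(−0.1)·[0.4785·0.0000 + 0.5215·13.4775] = 6.3602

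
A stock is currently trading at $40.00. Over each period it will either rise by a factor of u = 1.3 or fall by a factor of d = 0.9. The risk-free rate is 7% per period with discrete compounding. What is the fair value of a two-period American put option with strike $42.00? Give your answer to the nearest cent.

Risk-neutral probability p = (1 + 0.07 − 0.9)/(1.3 − 0.9) = 0.1700/0.4000 = 0.4250
Terminal stock prices: S_uu = 67.6, S_ud = 46.8, S_dd = 32.4
Terminal payoffs (K − S): max(-25.6, 0) = 0, max(-4.8, 0) = 0, max(9.6, 0) = 9.6
Node u (S = 52): continuation = 1/1.07·[0.4250·0.0000 + 0.5750·0.0000] = 0.0000; exercise value = 0.0000 ≤ continuation, so V_u = 0.0000
Node d (S = 36): continuation = 1/1.07·[0.4250·0.0000 + 0.5750·9.6000] = 5.1589; exercise value = 6.0000 > continuation, so V_d = 6.0000 (exercise)
Node 0 (S = 40): continuation = 1/1.07·[0.4250·0.0000 + 0.5750·6.0000] = 3.2243; exercise value = 2.0000 ≤ continuation, so V_0 = 3.2243

$3.22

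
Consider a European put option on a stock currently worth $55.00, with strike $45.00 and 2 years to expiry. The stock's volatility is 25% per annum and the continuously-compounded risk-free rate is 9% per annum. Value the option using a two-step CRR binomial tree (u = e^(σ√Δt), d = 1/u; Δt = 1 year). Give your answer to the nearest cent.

$1.37

CRR parameters: u = e^(σ√Δt) = e^(0.25·√1) = 1.2840, d = 1/u = 0.7788
Per-period rate: rΔt = 0.09·1 = 0.09, so R = e^0.09 = 1.0942
Risk-neutral probability p = (e^0.09 − 0.7788)/(1.2840 − 0.7788) = 0.3154/0.5052 = 0.6242
Terminal stock prices: S_uu = 90.68, S_ud = 55, S_dd = 33.36
Terminal payoffs (K − S): max(-45.68, 0) = 0, max(-10, 0) = 0, max(11.64, 0) = 11.64
Node u (S = 70.62): V_u = e^(−0.09)·[0.6242·0.0000 + 0.3758·0.0000] = 0.0000
Node d (S = 42.83): V_d = e^(−0.09)·[0.6242·0.0000 + 0.3758·11.6408] = 3.9978
Node 0 (S = 55): V_0 = e^(−0.09)·[0.6242·0.0000 + 0.3758·3.9978] = 1.3730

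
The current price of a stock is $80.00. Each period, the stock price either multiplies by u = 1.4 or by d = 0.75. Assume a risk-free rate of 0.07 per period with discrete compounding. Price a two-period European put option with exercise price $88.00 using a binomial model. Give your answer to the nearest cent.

$11.43

Risk-neutral probability p = (1 + 0.07 − 0.75)/(1.4 − 0.75) = 0.3200/0.6500 = 0.4923
Terminal stock prices: S_uu = 156.8, S_ud = 84, S_dd = 45
Terminal payoffs (K − S): max(-68.8, 0) = 0, max(4, 0) = 4, max(43, 0) = 43
Node u (S = 112): V_u = 1/1.07·[0.4923·0.0000 + 0.5077·4.0000] = 1.8979
Node d (S = 60): V_d = 1/1.07·[0.4923·4.0000 + 0.5077·43.0000] = 22.2430
Node 0 (S = 80): V_0 = 1/1.07·[0.4923·1.8979 + 0.5077·22.2430] = 11.4271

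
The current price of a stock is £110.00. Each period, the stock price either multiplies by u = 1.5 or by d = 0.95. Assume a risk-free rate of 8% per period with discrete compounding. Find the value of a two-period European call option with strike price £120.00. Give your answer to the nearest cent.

£17.48

Risk-neutral probability p = (1 + 0.08 − 0.95)/(1.5 − 0.95) = 0.1300/0.5500 = 0.2364
Terminal stock prices: S_uu = 247.5, S_ud = 156.8, S_dd = 99.27
Terminal payoffs (S − K): max(127.5, 0) = 127.5, max(36.75, 0) = 36.75, max(-20.73, 0) = 0
Node u (S = 165): V_u = 1/1.08·[0.2364·127.5000 + 0.7636·36.7500] = 53.8889
Node d (S = 104.5): V_d = 1/1.08·[0.2364·36.7500 + 0.7636·0.0000] = 8.0429
Node 0 (S = 110): V_0 = 1/1.08·[0.2364·53.8889 + 0.7636·8.0429] = 17.4808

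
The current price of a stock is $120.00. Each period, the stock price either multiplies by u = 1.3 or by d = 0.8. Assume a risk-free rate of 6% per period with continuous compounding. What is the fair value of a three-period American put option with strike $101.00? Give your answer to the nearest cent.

Risk-neutral probability p = (e^0.06 − 0.8)/(1.3 − 0.8) = 0.2618/0.5000 = 0.5237
Terminal stock prices: S_uuu = 263.6, S_uud = 162.2, S_udd = 99.84, S_ddd = 61.44
Terminal payoffs (K − S): max(-162.6, 0) = 0, max(-61.24, 0) = 0, max(1.16, 0) = 1.16, max(39.56, 0) = 39.56
Node uu (S = 202.8): continuation = e^(−0.06)·[0.5237·0.0000 + 0.4763·0.0000] = 0.0000; exercise value = 0.0000 ≤ continuation, so V_uu = 0.0000
Node ud (S = 124.8): continuation = e^(−0.06)·[0.5237·0.0000 + 0.4763·1.1600] = 0.5204; exercise value = 0.0000 ≤ continuation, so V_ud = 0.5204
Node dd (S = 76.8): continuation = e^(−0.06)·[0.5237·1.1600 + 0.4763·39.5600] = 18.3182; exercise value = 24.2000 > continuation, so V_dd = 24.2000 (exercise)
Node u (S = 156): continuation = e^(−0.06)·[0.5237·0.0000 + 0.4763·0.5204] = 0.2334; exercise value = 0.0000 ≤ continuation, so V_u = 0.2334
Node d (S = 96): continuation = e^(−0.06)·[0.5237·0.5204 + 0.4763·24.2000] = 11.1125; exercise value = 5.0000 ≤ continuation, so V_d = 11.1125
Node 0 (S = 120): continuation = e^(−0.06)·[0.5237·0.2334 + 0.4763·11.1125] = 5.1000; exercise value = 0.0000 ≤ continuation, so V_0 = 5.1000

$5.10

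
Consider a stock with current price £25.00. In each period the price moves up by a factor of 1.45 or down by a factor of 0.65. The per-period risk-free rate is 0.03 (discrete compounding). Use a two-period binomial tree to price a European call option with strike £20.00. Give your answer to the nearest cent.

£8.60

Risk-neutral probability p = (1 + 0.03 − 0.65)/(1.45 − 0.65) = 0.3800/0.8000 = 0.4750
Terminal stock prices: S_uu = 52.56, S_ud = 23.56, S_dd = 10.56
Terminal payoffs (S − K): max(32.56, 0) = 32.56, max(3.562, 0) = 3.562, max(-9.437, 0) = 0
Node u (S = 36.25): V_u = 1/1.03·[0.4750·32.5625 + 0.5250·3.5625] = 16.8325
Node d (S = 16.25): V_d = 1/1.03·[0.4750·3.5625 + 0.5250·0.0000] = 1.6429
Node 0 (S = 25): V_0 = 1/1.03·[0.4750·16.8325 + 0.5250·1.6429] = 8.6000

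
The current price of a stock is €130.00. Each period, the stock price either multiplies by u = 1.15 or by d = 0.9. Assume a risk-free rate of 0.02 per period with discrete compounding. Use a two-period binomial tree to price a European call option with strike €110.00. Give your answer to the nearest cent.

Risk-neutral probability p = (1 + 0.02 − 0.9)/(1.15 − 0.9) = 0.1200/0.2500 = 0.4800
Terminal stock prices: S_uu = 171.9, S_ud = 134.6, S_dd = 105.3
Terminal payoffs (S − K): max(61.92, 0) = 61.92, max(24.55, 0) = 24.55, max(-4.7, 0) = 0
Node u (S = 149.5): V_u = 1/1.02·[0.4800·61.9250 + 0.5200·24.5500] = 41.6569
Node d (S = 117): V_d = 1/1.02·[0.4800·24.5500 + 0.5200·0.0000] = 11.5529
Node 0 (S = 130): V_0 = 1/1.02·[0.4800·41.6569 + 0.5200·11.5529] = 25.4930

€25.49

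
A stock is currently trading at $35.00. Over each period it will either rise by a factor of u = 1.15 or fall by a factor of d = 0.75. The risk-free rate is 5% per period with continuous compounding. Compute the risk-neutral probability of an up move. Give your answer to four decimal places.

p = 0.7532

Risk-neutral probability p = (e^0.05 − 0.75)/(1.15 − 0.75) = 0.3013/0.4000 = 0.7532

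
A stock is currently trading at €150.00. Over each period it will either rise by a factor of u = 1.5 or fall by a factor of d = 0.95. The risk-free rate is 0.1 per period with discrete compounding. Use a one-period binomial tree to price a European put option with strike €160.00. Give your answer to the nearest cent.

€11.57

Risk-neutral probability p = (1 + 0.1 − 0.95)/(1.5 − 0.95) = 0.1500/0.5500 = 0.2727
Terminal stock prices: S_u = 225, S_d = 142.5
Terminal payoffs (K − S): max(-65, 0) = 0, max(17.5, 0) = 17.5
Node 0 (S = 150): V_0 = 1/1.1·[0.2727·0.0000 + 0.7273·17.5000] = 11.5702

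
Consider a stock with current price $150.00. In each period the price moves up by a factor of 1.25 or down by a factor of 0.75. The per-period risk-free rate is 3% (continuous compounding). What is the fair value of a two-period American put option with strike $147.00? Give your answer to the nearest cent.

Risk-neutral probability p = (e^0.03 − 0.75)/(1.25 − 0.75) = 0.2805/0.5000 = 0.5609
Terminal stock prices: S_uu = 234.4, S_ud = 140.6, S_dd = 84.38
Terminal payoffs (K − S): max(-87.38, 0) = 0, max(6.375, 0) = 6.375, max(62.62, 0) = 62.62
Node u (S = 187.5): continuation = e^(−0.03)·[0.5609·0.0000 + 0.4391·6.3750] = 2.7165; exercise value = 0.0000 ≤ continuation, so V_u = 2.7165
Node d (S = 112.5): continuation = e^(−0.03)·[0.5609·6.3750 + 0.4391·62.6250] = 30.1555; exercise value = 34.5000 > continuation, so V_d = 34.5000 (exercise)
Node 0 (S = 150): continuation = e^(−0.03)·[0.5609·2.7165 + 0.4391·34.5000] = 16.1796; exercise value = 0.0000 ≤ continuation, so V_0 = 16.1796

$16.18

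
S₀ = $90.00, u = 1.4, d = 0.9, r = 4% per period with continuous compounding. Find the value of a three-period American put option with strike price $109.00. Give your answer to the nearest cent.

$20.22

Risk-neutral probability p = (e^0.04 − 0.9)/(1.4 − 0.9) = 0.1408/0.5000 = 0.2816
Terminal stock prices: S_uuu = 247, S_uud = 158.8, S_udd = 102.1, S_ddd = 65.61
Terminal payoffs (K − S): max(-138, 0) = 0, max(-49.76, 0) = 0, max(6.94, 0) = 6.94, max(43.39, 0) = 43.39
Node uu (S = 176.4): continuation = e^(−0.04)·[0.2816·0.0000 + 0.7184·0.0000] = 0.0000; exercise value = 0.0000 ≤ continuation, so V_uu = 0.0000
Node ud (S = 113.4): continuation = e^(−0.04)·[0.2816·0.0000 + 0.7184·6.9400] = 4.7901; exercise value = 0.0000 ≤ continuation, so V_ud = 4.7901
Node dd (S = 72.9): continuation = e^(−0.04)·[0.2816·6.9400 + 0.7184·43.3900] = 31.8260; exercise value = 36.1000 > continuation, so V_dd = 36.1000 (exercise)
Node u (S = 126): continuation = e^(−0.04)·[0.2816·0.0000 + 0.7184·4.7901] = 3.3061; exercise value = 0.0000 ≤ continuation, so V_u = 3.3061
Node d (S = 81): continuation = e^(−0.04)·[0.2816·4.7901 + 0.7184·36.1000] = 26.2127; exercise value = 28.0000 > continuation, so V_d = 28.0000 (exercise)
Node 0 (S = 90): continuation = e^(−0.04)·[0.2816·3.3061 + 0.7184·28.0000] = 20.2205; exercise value = 19.0000 ≤ continuation, so V_0 = 20.2205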